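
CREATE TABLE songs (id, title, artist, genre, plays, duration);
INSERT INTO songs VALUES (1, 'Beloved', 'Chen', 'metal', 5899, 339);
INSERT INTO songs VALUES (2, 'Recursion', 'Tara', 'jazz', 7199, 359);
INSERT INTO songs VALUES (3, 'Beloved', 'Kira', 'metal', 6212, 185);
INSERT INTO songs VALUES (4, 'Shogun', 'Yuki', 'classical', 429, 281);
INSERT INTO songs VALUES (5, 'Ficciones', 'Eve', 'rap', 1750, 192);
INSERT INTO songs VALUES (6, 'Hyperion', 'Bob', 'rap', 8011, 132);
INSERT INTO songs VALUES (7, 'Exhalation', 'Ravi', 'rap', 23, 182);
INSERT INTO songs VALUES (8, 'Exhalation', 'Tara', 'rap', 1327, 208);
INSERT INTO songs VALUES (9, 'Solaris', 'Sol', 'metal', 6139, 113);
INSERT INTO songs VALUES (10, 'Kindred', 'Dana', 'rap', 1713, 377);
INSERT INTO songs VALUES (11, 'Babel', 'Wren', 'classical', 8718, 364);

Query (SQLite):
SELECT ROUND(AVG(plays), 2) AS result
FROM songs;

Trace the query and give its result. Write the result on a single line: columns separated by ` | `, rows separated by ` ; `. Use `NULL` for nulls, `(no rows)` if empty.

4310.91

All plays values: [5899, 7199, 6212, 429, 1750, 8011, 23, 1327, 6139, 1713, 8718].
AVG = 47420 / 11 (rounded to 2 dp).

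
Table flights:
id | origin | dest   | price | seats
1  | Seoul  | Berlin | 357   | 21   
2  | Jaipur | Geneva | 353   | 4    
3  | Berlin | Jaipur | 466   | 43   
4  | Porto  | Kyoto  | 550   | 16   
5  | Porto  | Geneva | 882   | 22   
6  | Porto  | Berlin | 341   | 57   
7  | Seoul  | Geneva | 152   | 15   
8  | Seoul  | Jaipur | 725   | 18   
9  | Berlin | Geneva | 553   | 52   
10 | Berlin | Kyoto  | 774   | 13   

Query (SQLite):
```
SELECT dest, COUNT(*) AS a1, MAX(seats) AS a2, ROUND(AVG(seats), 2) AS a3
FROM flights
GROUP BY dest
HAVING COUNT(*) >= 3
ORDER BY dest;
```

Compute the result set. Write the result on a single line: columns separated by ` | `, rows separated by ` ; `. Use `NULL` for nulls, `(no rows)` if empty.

Group flights by dest.
Per group compute: COUNT(*), MAX(seats), ROUND(AVG(seats), 2).
HAVING: drop groups with fewer than 3 rows.
  Berlin: ids {1, 6} → COUNT(*)=2, MAX(seats)=57, ROUND(AVG(seats), 2)=39
  Geneva: ids {2, 5, 7, 9} → COUNT(*)=4, MAX(seats)=52, ROUND(AVG(seats), 2)=23.25
  Jaipur: ids {3, 8} → COUNT(*)=2, MAX(seats)=43, ROUND(AVG(seats), 2)=30.5
  Kyoto: ids {4, 10} → COUNT(*)=2, MAX(seats)=16, ROUND(AVG(seats), 2)=14.5

Geneva | 4 | 52 | 23.25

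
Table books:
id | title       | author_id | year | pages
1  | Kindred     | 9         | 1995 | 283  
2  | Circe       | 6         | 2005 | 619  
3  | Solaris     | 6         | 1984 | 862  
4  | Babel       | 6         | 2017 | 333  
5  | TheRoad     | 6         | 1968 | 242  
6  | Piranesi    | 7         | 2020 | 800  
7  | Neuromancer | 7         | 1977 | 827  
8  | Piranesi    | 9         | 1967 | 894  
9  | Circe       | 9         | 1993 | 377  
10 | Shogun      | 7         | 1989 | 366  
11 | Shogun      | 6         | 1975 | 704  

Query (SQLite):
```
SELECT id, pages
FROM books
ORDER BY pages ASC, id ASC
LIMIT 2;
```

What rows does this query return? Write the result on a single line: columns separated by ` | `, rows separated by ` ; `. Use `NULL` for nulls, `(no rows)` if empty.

5 | 242 ; 1 | 283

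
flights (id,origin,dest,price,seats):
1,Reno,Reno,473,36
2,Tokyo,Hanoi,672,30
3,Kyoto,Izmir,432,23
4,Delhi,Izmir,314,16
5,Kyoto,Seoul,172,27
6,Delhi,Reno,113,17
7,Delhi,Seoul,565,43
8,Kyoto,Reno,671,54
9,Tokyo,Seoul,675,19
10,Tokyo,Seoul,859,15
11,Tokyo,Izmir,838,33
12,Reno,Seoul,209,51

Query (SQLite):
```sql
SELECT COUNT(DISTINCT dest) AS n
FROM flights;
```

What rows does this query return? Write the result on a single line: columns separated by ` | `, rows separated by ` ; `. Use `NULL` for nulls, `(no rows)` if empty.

Count distinct non-NULL dest values.

4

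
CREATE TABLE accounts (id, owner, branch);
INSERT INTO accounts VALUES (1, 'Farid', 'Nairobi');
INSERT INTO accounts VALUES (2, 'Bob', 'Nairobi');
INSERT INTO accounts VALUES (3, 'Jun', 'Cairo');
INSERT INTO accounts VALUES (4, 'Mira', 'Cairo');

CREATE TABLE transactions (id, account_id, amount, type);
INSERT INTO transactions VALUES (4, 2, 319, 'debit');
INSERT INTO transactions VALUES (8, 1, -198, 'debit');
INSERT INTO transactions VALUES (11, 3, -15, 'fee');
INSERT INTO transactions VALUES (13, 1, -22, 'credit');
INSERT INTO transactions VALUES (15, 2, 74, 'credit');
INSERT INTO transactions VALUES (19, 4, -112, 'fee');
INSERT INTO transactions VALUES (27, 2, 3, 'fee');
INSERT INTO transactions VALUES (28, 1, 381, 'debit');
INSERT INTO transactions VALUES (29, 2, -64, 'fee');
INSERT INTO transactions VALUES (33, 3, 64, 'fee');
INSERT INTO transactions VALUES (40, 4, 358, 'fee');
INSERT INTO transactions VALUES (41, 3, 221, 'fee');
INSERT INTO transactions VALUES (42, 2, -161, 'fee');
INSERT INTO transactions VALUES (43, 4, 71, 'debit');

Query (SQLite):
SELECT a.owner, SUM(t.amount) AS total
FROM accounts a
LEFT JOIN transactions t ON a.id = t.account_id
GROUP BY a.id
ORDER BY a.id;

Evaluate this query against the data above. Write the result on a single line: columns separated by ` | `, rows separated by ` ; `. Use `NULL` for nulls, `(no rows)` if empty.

Farid | 161 ; Bob | 171 ; Jun | 270 ; Mira | 317

LEFT JOIN keeps every accounts row; unmatched ones get NULL for transactions columns.
Group by accounts.id and compute SUM(t.amount). SUM over an all-NULL group is NULL.
  1: ids {8, 13, 28} → SUM(t.amount)=161
  2: ids {4, 15, 27, 29, 42} → SUM(t.amount)=171
  3: ids {11, 33, 41} → SUM(t.amount)=270
  4: ids {19, 40, 43} → SUM(t.amount)=317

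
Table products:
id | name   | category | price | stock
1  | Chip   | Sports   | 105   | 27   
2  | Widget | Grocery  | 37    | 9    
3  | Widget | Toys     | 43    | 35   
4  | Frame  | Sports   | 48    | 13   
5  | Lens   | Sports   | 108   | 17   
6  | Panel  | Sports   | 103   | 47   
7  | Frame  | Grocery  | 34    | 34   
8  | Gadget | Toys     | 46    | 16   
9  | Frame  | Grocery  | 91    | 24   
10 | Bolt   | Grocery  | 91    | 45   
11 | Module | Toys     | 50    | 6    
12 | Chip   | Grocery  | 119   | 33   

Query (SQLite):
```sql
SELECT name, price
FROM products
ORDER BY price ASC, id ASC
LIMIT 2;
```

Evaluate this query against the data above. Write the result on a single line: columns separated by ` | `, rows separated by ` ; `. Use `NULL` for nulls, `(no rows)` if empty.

Sort by price asc, tiebreak id asc: (34, id=7), (37, id=2), (43, id=3), (46, id=8), (48, id=4) …. Take first 2.

Frame | 34 ; Widget | 37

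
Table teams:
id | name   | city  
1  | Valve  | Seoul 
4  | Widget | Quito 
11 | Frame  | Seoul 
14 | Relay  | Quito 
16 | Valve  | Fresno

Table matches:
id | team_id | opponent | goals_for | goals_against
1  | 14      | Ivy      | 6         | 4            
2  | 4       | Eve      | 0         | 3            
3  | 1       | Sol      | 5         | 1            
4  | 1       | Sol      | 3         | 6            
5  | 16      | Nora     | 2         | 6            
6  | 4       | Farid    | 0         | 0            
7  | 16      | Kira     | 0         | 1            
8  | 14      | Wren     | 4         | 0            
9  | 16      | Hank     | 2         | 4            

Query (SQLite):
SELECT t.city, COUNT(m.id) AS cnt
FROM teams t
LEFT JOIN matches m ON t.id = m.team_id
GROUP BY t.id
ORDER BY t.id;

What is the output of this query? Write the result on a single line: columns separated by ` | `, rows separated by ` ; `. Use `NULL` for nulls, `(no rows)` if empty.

LEFT JOIN keeps every teams row; unmatched ones get NULL for matches columns.
Group by teams.id and compute COUNT(m.id). COUNT(col) of an all-NULL group is 0.
  1: ids {3, 4} → COUNT(m.id)=2
  4: ids {2, 6} → COUNT(m.id)=2
  11: ids {—} → COUNT(m.id)=0
  14: ids {1, 8} → COUNT(m.id)=2
  16: ids {5, 7, 9} → COUNT(m.id)=3

Seoul | 2 ; Quito | 2 ; Seoul | 0 ; Quito | 2 ; Fresno | 3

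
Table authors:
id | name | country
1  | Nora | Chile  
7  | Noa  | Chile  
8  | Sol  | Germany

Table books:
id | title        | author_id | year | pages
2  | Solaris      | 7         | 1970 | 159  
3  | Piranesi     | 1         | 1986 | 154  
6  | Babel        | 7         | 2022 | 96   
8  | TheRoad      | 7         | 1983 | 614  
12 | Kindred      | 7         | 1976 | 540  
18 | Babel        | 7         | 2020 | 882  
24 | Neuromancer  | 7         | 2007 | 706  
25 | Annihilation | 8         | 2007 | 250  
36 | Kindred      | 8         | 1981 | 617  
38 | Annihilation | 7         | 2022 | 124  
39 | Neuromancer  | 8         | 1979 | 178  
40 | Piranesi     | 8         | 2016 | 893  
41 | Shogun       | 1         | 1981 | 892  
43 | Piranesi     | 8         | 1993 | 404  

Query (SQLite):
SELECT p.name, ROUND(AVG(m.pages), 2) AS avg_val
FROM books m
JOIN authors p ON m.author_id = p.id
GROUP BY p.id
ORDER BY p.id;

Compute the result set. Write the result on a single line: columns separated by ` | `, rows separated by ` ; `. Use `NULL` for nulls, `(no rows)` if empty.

Join each books row to its authors via author_id.
Group joined rows by authors.id; compute ROUND(AVG(m.pages), 2) per group.
  1: ids {3, 41} → ROUND(AVG(m.pages), 2)=523
  7: ids {2, 6, 8, 12, 18, 24, 38} → ROUND(AVG(m.pages), 2)=445.86
  8: ids {25, 36, 39, 40, 43} → ROUND(AVG(m.pages), 2)=468.4

Nora | 523 ; Noa | 445.86 ; Sol | 468.4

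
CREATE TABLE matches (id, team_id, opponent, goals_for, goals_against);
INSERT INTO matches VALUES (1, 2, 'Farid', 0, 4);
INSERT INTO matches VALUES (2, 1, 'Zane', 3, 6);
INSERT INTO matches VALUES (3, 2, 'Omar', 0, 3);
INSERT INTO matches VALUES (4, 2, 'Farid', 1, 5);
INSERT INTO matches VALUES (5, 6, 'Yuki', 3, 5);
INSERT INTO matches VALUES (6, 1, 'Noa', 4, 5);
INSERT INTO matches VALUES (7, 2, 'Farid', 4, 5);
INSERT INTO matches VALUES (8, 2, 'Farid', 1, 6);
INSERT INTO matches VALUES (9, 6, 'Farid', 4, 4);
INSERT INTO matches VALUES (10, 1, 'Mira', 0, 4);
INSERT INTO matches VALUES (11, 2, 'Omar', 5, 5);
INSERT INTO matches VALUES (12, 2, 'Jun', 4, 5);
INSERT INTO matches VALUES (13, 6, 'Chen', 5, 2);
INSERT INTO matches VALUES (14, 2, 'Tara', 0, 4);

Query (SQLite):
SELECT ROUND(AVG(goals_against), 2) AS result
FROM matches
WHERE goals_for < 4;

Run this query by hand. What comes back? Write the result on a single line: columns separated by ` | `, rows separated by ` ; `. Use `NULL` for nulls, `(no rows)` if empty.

Rows where goals_for < 4 → goals_against values: [4, 6, 3, 5, 5, 6, 4, 4].
AVG = 37 / 8 (rounded to 2 dp).

4.63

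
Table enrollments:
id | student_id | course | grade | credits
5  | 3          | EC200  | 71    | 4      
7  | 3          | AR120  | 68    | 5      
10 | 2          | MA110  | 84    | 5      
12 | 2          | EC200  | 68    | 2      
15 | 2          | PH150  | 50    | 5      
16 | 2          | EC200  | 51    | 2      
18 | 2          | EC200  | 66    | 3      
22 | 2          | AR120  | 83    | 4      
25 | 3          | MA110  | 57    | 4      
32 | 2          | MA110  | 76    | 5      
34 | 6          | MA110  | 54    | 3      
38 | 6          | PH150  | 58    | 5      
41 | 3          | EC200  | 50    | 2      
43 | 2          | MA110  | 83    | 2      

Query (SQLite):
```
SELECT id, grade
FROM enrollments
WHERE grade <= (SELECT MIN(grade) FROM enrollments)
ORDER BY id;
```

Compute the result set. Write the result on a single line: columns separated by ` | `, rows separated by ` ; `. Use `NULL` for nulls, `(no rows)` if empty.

15 | 50 ; 41 | 50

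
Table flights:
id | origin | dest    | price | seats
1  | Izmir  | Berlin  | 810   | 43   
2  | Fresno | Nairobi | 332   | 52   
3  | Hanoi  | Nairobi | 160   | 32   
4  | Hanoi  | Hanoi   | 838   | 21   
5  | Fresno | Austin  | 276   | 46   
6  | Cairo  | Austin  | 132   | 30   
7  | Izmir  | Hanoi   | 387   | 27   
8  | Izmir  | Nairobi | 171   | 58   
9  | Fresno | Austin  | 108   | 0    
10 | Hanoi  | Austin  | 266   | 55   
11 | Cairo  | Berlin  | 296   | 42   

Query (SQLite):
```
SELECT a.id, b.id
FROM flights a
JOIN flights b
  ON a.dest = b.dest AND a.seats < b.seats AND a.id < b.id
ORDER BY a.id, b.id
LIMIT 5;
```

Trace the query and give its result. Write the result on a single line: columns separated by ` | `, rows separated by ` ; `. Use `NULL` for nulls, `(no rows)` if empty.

2 | 8 ; 3 | 8 ; 4 | 7 ; 5 | 10 ; 6 | 10

Pairs (a,b) with same dest, a.seats < b.seats, a.id < b.id.
dest groups: Austin:{5,6,9,10} Berlin:{1,11} Hanoi:{4,7} Nairobi:{2,3,8}
Ordered by (a.id, b.id); first 5.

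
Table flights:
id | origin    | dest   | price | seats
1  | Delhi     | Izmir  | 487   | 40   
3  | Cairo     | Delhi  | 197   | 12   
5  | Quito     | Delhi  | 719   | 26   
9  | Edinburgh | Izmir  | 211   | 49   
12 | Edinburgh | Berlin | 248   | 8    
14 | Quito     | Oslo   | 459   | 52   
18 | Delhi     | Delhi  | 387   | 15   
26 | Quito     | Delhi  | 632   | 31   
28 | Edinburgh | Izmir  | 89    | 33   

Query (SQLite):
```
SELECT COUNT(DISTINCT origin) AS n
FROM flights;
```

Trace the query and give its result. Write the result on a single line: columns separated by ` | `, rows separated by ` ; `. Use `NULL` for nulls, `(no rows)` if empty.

4

Count distinct non-NULL origin values.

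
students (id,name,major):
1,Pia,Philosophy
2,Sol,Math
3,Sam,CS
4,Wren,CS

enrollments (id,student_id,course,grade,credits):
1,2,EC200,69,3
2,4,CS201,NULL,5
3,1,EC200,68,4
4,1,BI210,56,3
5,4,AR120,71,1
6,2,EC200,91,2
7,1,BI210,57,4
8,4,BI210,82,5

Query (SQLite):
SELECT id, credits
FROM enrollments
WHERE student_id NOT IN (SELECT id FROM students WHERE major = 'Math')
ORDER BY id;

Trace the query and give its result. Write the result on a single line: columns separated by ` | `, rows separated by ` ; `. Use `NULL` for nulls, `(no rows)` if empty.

2 | 5 ; 3 | 4 ; 4 | 3 ; 5 | 1 ; 7 | 4 ; 8 | 5

Inner query: students.id where major = 'Math'.
Outer: keep enrollments rows whose student_id is not in that set.
Inner query → {2}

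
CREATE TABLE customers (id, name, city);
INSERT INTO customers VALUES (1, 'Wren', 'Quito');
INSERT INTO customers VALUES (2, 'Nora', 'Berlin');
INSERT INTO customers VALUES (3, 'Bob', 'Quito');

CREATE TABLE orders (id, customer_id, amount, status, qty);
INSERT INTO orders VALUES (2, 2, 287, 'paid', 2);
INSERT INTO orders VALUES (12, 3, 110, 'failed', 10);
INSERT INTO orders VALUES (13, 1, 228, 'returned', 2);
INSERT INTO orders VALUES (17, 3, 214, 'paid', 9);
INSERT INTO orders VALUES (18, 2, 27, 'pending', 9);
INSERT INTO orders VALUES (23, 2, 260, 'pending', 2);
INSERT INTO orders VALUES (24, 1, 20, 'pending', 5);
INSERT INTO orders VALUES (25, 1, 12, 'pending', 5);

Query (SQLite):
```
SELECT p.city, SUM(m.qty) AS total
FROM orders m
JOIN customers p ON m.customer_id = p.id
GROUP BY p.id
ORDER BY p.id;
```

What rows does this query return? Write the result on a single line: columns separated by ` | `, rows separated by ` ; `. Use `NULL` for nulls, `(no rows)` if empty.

Quito | 12 ; Berlin | 13 ; Quito | 19

Join each orders row to its customers via customer_id.
Group joined rows by customers.id; compute SUM(m.qty) per group.
  1: ids {13, 24, 25} → SUM(m.qty)=12
  2: ids {2, 18, 23} → SUM(m.qty)=13
  3: ids {12, 17} → SUM(m.qty)=19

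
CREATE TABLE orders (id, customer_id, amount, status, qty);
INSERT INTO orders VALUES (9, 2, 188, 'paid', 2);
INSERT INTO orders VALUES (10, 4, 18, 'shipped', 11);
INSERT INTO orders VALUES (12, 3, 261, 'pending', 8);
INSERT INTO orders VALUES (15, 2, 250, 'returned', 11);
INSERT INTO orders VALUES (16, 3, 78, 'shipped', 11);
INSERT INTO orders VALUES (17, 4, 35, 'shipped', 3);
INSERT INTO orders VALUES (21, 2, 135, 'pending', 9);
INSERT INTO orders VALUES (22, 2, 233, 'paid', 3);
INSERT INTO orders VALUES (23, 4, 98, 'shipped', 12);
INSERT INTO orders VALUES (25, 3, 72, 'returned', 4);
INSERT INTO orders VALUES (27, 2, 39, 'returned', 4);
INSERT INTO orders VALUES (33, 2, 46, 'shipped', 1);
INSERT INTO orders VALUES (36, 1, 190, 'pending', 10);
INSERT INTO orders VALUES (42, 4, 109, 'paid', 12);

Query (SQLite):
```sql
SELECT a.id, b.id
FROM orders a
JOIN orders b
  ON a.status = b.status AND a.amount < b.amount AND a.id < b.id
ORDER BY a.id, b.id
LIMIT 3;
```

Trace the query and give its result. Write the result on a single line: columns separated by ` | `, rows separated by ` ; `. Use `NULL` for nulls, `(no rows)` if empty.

9 | 22 ; 10 | 16 ; 10 | 17

Pairs (a,b) with same status, a.amount < b.amount, a.id < b.id.
status groups: paid:{9,22,42} pending:{12,21,36} returned:{15,25,27} shipped:{10,16,17,23,33}
Ordered by (a.id, b.id); first 3.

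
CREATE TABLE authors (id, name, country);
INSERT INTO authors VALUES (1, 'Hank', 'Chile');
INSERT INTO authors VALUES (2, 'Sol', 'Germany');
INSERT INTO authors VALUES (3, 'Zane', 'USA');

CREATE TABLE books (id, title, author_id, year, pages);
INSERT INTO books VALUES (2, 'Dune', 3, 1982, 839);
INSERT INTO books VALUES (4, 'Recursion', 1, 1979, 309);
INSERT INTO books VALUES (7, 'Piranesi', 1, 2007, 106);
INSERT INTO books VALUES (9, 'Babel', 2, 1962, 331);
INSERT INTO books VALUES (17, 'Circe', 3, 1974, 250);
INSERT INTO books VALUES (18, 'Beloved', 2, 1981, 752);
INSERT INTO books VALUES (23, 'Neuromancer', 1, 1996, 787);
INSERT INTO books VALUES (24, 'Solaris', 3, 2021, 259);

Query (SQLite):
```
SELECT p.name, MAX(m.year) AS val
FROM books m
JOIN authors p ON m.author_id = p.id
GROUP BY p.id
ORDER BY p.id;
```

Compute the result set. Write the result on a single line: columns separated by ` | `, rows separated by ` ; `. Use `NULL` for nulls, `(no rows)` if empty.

Join each books row to its authors via author_id.
Group joined rows by authors.id; compute MAX(m.year) per group.
  1: ids {4, 7, 23} → MAX(m.year)=2007
  2: ids {9, 18} → MAX(m.year)=1981
  3: ids {2, 17, 24} → MAX(m.year)=2021

Hank | 2007 ; Sol | 1981 ; Zane | 2021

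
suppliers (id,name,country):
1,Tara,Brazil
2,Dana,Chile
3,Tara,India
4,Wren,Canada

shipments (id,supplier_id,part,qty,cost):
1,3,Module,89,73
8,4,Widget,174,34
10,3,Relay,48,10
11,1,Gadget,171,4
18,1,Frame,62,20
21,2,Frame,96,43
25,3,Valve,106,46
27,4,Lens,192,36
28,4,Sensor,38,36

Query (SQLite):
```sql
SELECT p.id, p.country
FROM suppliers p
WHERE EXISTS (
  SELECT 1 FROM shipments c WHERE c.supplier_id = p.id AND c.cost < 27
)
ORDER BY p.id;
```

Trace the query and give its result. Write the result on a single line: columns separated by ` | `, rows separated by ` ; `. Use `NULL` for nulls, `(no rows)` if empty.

1 | Brazil ; 3 | India

For each suppliers row, check whether any shipments with matching supplier_id has cost < 27.
Keep rows where that is true.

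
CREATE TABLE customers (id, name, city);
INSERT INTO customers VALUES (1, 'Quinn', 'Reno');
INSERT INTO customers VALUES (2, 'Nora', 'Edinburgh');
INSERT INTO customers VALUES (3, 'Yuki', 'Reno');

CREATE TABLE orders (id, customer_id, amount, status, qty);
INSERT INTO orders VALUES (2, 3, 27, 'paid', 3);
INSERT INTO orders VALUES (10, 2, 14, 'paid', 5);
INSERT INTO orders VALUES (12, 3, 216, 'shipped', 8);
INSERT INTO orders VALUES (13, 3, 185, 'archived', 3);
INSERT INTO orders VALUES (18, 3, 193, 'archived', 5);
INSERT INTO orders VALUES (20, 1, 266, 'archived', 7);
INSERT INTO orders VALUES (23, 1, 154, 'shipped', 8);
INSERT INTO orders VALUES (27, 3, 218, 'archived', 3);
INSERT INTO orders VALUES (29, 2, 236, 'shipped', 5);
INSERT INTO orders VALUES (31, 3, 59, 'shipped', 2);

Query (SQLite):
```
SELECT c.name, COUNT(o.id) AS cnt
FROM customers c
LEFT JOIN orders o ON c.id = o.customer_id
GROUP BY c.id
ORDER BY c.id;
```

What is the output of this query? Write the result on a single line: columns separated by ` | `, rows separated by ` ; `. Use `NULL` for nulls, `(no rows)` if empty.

Quinn | 2 ; Nora | 2 ; Yuki | 6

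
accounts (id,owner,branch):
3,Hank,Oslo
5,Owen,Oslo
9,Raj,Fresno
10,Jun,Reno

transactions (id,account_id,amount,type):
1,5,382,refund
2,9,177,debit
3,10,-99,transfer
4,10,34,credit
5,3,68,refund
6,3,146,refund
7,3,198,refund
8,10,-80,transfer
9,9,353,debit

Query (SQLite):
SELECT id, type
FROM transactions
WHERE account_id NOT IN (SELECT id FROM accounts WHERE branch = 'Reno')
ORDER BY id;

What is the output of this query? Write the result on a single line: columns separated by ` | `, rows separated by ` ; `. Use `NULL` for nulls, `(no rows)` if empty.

1 | refund ; 2 | debit ; 5 | refund ; 6 | refund ; 7 | refund ; 9 | debit

Inner query: accounts.id where branch = 'Reno'.
Outer: keep transactions rows whose account_id is not in that set.
Inner query → {10}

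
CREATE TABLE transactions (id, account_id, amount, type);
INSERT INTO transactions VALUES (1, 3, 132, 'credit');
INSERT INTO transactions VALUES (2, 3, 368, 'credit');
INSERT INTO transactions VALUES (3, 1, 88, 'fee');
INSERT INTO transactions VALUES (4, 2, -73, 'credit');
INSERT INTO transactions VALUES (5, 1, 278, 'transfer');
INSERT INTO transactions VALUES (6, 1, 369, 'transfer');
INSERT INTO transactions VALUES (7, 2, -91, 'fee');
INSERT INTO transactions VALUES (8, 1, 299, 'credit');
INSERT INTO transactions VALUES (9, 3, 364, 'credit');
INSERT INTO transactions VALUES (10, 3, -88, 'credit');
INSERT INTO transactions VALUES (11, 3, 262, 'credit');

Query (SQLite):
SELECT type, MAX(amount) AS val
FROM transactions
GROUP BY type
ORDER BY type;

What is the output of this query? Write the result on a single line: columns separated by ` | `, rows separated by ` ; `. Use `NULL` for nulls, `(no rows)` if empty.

Partition transactions by type; compute MAX(amount) within each group.
  credit: ids {1, 2, 4, 8, 9, 10, 11} → MAX(amount)=368
  fee: ids {3, 7} → MAX(amount)=88
  transfer: ids {5, 6} → MAX(amount)=369

credit | 368 ; fee | 88 ; transfer | 369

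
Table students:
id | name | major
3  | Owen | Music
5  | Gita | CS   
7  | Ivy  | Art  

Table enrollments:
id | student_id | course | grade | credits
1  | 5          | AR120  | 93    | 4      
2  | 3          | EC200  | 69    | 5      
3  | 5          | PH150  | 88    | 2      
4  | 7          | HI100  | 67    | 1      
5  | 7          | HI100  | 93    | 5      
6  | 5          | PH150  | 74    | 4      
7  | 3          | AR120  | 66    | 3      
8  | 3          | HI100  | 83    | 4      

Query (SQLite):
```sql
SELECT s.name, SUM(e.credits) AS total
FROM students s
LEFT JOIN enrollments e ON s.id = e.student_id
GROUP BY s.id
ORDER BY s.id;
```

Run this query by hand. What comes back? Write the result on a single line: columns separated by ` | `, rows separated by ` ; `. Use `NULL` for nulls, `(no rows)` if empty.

Owen | 12 ; Gita | 10 ; Ivy | 6

LEFT JOIN keeps every students row; unmatched ones get NULL for enrollments columns.
Group by students.id and compute SUM(e.credits). SUM over an all-NULL group is NULL.
  3: ids {2, 7, 8} → SUM(e.credits)=12
  5: ids {1, 3, 6} → SUM(e.credits)=10
  7: ids {4, 5} → SUM(e.credits)=6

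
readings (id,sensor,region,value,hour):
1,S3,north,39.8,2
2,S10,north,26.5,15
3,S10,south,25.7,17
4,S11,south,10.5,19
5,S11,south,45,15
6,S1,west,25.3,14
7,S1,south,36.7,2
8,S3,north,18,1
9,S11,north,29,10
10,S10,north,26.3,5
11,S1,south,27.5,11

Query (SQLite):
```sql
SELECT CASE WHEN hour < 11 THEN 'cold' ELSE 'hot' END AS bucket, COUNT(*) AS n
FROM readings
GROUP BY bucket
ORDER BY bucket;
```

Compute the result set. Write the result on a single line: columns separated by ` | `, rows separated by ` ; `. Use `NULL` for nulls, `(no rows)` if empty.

Bucket rows by hour < 11 → 'cold' else 'hot'; count each bucket.

cold | 5 ; hot | 6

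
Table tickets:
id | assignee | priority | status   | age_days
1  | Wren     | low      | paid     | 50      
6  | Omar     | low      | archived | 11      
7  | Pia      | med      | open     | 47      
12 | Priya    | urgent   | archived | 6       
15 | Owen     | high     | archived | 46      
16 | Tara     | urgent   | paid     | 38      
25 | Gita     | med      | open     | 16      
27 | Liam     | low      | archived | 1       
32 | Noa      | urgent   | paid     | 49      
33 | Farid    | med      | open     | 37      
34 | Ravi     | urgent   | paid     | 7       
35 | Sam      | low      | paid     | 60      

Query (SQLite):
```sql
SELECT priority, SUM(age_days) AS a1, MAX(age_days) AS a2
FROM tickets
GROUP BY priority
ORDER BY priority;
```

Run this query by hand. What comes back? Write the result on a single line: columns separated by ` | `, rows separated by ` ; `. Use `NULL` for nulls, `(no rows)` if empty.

high | 46 | 46 ; low | 122 | 60 ; med | 100 | 47 ; urgent | 100 | 49

Group tickets by priority.
Per group compute: SUM(age_days), MAX(age_days).
  high: ids {15} → SUM(age_days)=46, MAX(age_days)=46
  low: ids {1, 6, 27, 35} → SUM(age_days)=122, MAX(age_days)=60
  med: ids {7, 25, 33} → SUM(age_days)=100, MAX(age_days)=47
  urgent: ids {12, 16, 32, 34} → SUM(age_days)=100, MAX(age_days)=49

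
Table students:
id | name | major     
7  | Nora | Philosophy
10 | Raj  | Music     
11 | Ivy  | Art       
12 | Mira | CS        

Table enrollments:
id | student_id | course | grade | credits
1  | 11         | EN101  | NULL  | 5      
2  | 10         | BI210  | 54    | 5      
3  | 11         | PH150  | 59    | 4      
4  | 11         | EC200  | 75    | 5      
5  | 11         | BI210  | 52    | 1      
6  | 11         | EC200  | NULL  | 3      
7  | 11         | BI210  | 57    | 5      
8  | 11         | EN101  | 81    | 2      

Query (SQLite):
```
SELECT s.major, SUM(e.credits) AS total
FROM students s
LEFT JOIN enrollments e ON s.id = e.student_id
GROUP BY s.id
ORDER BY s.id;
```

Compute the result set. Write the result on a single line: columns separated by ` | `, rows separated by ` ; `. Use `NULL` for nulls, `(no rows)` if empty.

LEFT JOIN keeps every students row; unmatched ones get NULL for enrollments columns.
Group by students.id and compute SUM(e.credits). SUM over an all-NULL group is NULL.
  7: ids {—} → SUM(e.credits)=NULL
  10: ids {2} → SUM(e.credits)=5
  11: ids {1, 3, 4, 5, 6, 7, 8} → SUM(e.credits)=25
  12: ids {—} → SUM(e.credits)=NULL

Philosophy | NULL ; Music | 5 ; Art | 25 ; CS | NULL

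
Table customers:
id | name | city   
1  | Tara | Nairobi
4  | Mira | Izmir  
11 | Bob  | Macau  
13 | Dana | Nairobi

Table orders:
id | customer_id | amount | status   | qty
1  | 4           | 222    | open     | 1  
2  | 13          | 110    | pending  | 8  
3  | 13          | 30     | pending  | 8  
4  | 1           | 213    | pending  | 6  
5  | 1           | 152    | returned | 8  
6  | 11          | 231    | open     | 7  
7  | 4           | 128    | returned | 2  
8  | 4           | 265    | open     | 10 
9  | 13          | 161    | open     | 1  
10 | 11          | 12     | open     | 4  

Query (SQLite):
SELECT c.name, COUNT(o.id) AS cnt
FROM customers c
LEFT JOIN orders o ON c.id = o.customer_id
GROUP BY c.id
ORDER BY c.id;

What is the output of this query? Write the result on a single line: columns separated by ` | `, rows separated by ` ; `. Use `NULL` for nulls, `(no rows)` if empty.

LEFT JOIN keeps every customers row; unmatched ones get NULL for orders columns.
Group by customers.id and compute COUNT(o.id). COUNT(col) of an all-NULL group is 0.
  1: ids {4, 5} → COUNT(o.id)=2
  4: ids {1, 7, 8} → COUNT(o.id)=3
  11: ids {6, 10} → COUNT(o.id)=2
  13: ids {2, 3, 9} → COUNT(o.id)=3

Tara | 2 ; Mira | 3 ; Bob | 2 ; Dana | 3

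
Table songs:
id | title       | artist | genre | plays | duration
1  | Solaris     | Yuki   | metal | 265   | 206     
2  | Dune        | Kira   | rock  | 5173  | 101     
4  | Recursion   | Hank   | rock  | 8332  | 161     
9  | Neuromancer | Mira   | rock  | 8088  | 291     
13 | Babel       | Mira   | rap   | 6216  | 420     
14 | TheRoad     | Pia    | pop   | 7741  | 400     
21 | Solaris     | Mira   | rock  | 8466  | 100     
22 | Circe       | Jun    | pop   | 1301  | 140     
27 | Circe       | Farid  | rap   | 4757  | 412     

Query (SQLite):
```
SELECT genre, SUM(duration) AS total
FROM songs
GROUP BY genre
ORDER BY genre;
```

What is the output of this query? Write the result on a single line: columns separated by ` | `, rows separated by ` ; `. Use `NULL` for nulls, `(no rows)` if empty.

metal | 206 ; pop | 540 ; rap | 832 ; rock | 653

Partition songs by genre; compute SUM(duration) within each group.
  metal: ids {1} → SUM(duration)=206
  pop: ids {14, 22} → SUM(duration)=540
  rap: ids {13, 27} → SUM(duration)=832
  rock: ids {2, 4, 9, 21} → SUM(duration)=653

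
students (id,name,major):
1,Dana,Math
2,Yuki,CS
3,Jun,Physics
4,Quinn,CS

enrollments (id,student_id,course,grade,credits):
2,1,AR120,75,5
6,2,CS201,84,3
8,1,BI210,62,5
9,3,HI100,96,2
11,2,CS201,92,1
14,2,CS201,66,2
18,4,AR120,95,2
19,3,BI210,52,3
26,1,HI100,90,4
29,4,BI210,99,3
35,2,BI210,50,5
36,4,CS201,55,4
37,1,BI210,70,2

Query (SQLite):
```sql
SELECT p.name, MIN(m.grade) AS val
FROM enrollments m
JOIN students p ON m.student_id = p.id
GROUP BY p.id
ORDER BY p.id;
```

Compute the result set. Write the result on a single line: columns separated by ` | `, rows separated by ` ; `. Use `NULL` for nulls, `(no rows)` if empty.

Join each enrollments row to its students via student_id.
Group joined rows by students.id; compute MIN(m.grade) per group.
  1: ids {2, 8, 26, 37} → MIN(m.grade)=62
  2: ids {6, 11, 14, 35} → MIN(m.grade)=50
  3: ids {9, 19} → MIN(m.grade)=52
  4: ids {18, 29, 36} → MIN(m.grade)=55

Dana | 62 ; Yuki | 50 ; Jun | 52 ; Quinn | 55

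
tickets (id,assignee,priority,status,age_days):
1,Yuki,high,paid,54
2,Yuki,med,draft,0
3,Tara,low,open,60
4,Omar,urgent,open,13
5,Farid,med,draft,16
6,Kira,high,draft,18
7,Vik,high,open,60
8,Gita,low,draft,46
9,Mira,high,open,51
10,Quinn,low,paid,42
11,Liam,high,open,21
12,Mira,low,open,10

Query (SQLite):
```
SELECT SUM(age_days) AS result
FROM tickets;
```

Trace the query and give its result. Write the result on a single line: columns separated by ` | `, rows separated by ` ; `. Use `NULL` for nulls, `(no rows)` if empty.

391

All age_days values: [54, 0, 60, 13, 16, 18, 60, 46, 51, 42, 21, 10].
SUM of non-NULL values = 391.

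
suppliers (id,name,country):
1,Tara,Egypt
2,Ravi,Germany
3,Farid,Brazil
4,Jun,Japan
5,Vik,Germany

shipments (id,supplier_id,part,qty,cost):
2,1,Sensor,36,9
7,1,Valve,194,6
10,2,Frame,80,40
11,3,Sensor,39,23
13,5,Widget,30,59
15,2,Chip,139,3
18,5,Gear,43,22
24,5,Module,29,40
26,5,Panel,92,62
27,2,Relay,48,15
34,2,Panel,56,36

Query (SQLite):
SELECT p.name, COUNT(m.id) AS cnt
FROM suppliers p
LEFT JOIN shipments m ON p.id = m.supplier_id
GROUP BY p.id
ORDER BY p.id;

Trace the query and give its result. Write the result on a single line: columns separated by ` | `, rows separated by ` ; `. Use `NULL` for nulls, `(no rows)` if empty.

Tara | 2 ; Ravi | 4 ; Farid | 1 ; Jun | 0 ; Vik | 4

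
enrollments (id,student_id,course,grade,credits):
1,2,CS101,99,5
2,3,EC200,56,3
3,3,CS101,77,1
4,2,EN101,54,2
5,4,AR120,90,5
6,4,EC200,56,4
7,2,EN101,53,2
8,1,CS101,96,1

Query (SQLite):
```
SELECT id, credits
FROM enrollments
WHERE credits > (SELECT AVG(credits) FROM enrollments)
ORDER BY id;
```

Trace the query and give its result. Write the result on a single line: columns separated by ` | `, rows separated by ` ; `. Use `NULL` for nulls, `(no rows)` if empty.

Scalar subquery: AVG(credits) over all enrollments rows = 2.875.
Keep rows where credits > that value.

1 | 5 ; 2 | 3 ; 5 | 5 ; 6 | 4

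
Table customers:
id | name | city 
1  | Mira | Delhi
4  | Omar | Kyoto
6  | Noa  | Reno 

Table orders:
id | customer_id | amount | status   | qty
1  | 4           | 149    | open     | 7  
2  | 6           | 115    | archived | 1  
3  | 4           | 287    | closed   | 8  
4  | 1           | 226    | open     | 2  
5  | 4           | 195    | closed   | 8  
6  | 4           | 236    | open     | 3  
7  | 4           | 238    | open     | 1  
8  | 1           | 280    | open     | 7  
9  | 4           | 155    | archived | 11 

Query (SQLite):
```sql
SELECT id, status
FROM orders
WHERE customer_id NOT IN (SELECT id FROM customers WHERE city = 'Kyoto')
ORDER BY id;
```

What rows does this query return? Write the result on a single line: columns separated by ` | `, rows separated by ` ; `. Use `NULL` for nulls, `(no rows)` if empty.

2 | archived ; 4 | open ; 8 | open

Inner query: customers.id where city = 'Kyoto'.
Outer: keep orders rows whose customer_id is not in that set.
Inner query → {4}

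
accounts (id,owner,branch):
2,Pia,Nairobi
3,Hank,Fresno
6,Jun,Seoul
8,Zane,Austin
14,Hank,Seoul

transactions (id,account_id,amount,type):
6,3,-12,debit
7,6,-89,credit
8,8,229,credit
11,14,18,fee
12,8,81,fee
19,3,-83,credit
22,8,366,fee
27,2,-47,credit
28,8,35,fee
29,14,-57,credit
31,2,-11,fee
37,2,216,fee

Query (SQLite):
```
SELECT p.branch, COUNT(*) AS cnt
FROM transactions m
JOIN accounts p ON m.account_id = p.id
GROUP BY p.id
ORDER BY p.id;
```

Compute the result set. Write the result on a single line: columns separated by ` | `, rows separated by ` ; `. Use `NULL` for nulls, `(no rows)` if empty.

Nairobi | 3 ; Fresno | 2 ; Seoul | 1 ; Austin | 4 ; Seoul | 2

Join each transactions row to its accounts via account_id.
Group joined rows by accounts.id; compute COUNT(*) per group.
  2: ids {27, 31, 37} → COUNT(*)=3
  3: ids {6, 19} → COUNT(*)=2
  6: ids {7} → COUNT(*)=1
  8: ids {8, 12, 22, 28} → COUNT(*)=4
  14: ids {11, 29} → COUNT(*)=2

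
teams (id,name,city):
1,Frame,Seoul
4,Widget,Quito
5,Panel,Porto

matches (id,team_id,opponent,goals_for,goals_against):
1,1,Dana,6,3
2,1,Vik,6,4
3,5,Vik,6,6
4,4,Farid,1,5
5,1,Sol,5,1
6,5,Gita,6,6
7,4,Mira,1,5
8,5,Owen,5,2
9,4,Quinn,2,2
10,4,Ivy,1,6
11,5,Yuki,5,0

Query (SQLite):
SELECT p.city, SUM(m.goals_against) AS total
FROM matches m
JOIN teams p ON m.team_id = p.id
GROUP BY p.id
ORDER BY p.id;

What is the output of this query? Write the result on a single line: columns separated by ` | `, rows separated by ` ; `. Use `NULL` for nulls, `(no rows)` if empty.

Join each matches row to its teams via team_id.
Group joined rows by teams.id; compute SUM(m.goals_against) per group.
  1: ids {1, 2, 5} → SUM(m.goals_against)=8
  4: ids {4, 7, 9, 10} → SUM(m.goals_against)=18
  5: ids {3, 6, 8, 11} → SUM(m.goals_against)=14

Seoul | 8 ; Quito | 18 ; Porto | 14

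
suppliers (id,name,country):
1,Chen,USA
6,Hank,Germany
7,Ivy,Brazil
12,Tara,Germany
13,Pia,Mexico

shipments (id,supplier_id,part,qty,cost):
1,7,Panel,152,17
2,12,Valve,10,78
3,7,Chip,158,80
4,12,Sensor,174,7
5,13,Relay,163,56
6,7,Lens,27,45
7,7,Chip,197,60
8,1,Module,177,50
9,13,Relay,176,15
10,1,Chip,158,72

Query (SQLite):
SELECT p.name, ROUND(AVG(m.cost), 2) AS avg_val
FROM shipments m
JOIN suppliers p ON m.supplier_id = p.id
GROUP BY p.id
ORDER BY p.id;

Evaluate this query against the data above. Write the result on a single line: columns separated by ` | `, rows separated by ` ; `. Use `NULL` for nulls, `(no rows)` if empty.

Join each shipments row to its suppliers via supplier_id.
Group joined rows by suppliers.id; compute ROUND(AVG(m.cost), 2) per group.
  1: ids {8, 10} → ROUND(AVG(m.cost), 2)=61
  7: ids {1, 3, 6, 7} → ROUND(AVG(m.cost), 2)=50.5
  12: ids {2, 4} → ROUND(AVG(m.cost), 2)=42.5
  13: ids {5, 9} → ROUND(AVG(m.cost), 2)=35.5

Chen | 61 ; Ivy | 50.5 ; Tara | 42.5 ; Pia | 35.5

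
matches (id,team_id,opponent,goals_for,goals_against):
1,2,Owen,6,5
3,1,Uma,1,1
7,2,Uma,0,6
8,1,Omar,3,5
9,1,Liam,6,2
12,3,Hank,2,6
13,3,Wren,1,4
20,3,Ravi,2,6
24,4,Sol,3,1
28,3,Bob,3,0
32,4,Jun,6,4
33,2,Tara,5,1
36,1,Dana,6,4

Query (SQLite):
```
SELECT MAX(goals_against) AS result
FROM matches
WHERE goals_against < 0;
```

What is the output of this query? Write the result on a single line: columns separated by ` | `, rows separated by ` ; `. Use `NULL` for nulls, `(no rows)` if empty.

NULL

Rows where goals_against < 0 → goals_against values: [].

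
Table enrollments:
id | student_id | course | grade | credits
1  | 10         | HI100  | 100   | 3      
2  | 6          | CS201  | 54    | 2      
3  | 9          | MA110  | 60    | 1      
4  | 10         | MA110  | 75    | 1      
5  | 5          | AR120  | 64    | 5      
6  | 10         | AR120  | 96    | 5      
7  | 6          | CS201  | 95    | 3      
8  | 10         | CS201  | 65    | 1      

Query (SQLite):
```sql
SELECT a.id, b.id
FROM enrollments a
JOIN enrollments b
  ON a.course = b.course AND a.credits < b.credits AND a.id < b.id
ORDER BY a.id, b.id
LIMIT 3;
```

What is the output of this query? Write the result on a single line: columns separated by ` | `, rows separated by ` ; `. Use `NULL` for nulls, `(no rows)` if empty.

2 | 7

Pairs (a,b) with same course, a.credits < b.credits, a.id < b.id.
course groups: AR120:{5,6} CS201:{2,7,8} HI100:{1} MA110:{3,4}
Ordered by (a.id, b.id); first 3.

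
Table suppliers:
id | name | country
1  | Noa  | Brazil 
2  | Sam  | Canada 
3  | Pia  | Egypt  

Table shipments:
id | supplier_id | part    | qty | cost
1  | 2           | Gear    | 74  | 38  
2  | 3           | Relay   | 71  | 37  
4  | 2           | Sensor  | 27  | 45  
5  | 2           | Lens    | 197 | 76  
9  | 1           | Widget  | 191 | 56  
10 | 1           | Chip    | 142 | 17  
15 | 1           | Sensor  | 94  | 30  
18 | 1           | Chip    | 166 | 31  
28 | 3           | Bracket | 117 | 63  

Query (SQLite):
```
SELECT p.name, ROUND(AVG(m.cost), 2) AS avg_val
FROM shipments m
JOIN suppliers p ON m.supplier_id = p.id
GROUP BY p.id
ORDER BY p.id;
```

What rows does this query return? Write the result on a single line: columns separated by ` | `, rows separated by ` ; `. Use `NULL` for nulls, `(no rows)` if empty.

Join each shipments row to its suppliers via supplier_id.
Group joined rows by suppliers.id; compute ROUND(AVG(m.cost), 2) per group.
  1: ids {9, 10, 15, 18} → ROUND(AVG(m.cost), 2)=33.5
  2: ids {1, 4, 5} → ROUND(AVG(m.cost), 2)=53
  3: ids {2, 28} → ROUND(AVG(m.cost), 2)=50

Noa | 33.5 ; Sam | 53 ; Pia | 50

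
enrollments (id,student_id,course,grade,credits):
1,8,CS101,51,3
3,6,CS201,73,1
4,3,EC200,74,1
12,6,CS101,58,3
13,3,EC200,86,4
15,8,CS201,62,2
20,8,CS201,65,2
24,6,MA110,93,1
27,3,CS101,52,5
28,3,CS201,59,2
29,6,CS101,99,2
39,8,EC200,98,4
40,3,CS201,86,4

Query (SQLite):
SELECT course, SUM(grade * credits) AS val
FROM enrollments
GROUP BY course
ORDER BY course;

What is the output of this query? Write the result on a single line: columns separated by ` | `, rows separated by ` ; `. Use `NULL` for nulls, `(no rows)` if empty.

CS101 | 785 ; CS201 | 789 ; EC200 | 810 ; MA110 | 93

For each row compute grade * credits.
Group by course; take SUM of the expression per group.
  CS101: ids {1, 12, 27, 29} → SUM(grade * credits)=785
  CS201: ids {3, 15, 20, 28, 40} → SUM(grade * credits)=789
  EC200: ids {4, 13, 39} → SUM(grade * credits)=810
  MA110: ids {24} → SUM(grade * credits)=93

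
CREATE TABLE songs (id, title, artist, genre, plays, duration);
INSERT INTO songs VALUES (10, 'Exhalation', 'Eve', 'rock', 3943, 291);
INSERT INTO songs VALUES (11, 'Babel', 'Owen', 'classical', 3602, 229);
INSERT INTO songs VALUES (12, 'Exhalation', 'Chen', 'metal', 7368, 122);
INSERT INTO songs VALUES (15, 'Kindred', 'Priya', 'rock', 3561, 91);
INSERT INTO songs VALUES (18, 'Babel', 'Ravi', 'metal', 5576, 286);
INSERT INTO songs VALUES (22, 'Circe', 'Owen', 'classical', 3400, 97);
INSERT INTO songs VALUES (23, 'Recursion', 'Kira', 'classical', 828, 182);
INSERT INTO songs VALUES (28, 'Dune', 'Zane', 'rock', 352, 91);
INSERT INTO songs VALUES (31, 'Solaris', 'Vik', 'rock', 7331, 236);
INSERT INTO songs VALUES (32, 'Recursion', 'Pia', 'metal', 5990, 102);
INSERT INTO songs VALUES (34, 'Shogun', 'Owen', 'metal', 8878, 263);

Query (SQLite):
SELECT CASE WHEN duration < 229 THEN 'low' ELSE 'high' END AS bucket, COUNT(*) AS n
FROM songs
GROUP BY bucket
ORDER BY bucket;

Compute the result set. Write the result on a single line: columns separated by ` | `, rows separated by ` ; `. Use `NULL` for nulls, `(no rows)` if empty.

Bucket rows by duration < 229 → 'low' else 'high'; count each bucket.

high | 5 ; low | 6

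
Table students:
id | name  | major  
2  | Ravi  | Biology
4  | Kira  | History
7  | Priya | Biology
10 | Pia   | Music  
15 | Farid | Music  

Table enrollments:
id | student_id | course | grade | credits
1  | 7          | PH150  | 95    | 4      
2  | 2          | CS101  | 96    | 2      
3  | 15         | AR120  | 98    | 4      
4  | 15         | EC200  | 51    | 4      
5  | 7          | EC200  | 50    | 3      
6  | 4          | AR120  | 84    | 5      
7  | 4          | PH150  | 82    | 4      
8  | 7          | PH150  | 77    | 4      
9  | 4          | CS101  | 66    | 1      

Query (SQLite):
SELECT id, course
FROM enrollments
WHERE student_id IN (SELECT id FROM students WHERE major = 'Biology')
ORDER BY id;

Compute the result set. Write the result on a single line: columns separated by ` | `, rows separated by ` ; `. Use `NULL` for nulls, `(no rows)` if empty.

1 | PH150 ; 2 | CS101 ; 5 | EC200 ; 8 | PH150

Inner query: students.id where major = 'Biology'.
Outer: keep enrollments rows whose student_id is in that set.
Inner query → {2, 7}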